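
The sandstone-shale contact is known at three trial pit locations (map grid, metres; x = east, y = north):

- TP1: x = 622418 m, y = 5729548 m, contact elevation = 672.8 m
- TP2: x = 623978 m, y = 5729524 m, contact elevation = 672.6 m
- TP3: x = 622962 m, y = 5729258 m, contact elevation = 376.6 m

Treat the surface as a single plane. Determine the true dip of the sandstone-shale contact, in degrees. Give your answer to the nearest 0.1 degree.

46.4°

Let the plane be z = a·x + b·y + c.
TP2−TP1: 1560a − 24b = −0.2;  TP3−TP1: 544a − 290b = −296.2.
Solving gives a = 0.01605, b = 1.05148.
Gradient magnitude |∇z| = √(a² + b²) = √(0.00026 + 1.10562) = 1.05161.
True dip = arctan(1.05161) = 46.4°, dipping toward S (azimuth ≈ 181°).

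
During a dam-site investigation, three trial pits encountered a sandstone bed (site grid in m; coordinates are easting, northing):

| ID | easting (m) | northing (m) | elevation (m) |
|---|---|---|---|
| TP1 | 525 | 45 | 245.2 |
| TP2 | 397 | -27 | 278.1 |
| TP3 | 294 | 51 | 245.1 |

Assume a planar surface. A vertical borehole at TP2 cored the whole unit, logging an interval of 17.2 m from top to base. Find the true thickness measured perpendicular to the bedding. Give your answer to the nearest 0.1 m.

Two edge vectors: TP1→TP2 = (-128, -72, 32.9), TP1→TP3 = (-231, 6, -0.1).
Normal n = (TP1→TP2) × (TP1→TP3) = (-190.2, -7612.7, -17400).
So ∂z/∂easting = −n_x/n_z = −0.01093 and ∂z/∂northing = −n_y/n_z = −0.43751.
|∇z| = √(a²+b²) = 0.43765, so dip δ = arctan(0.43765) = 23.64°.
True thickness = vertical thickness × cos δ = 17.2 × cos 23.64° = 15.8 m.

15.8 m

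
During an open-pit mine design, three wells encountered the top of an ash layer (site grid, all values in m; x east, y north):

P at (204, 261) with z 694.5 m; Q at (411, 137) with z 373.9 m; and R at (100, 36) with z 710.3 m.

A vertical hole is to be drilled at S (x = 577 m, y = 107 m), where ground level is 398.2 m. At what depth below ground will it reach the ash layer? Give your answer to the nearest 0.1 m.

246.3 m

Two edge vectors: P→Q = (207, -124, -320.6), P→R = (-104, -225, 15.8).
Normal n = (P→Q) × (P→R) = (-74094.2, 30071.8, -59471).
So ∂z/∂x = −n_x/n_z = −1.24589 and ∂z/∂y = −n_y/n_z = 0.50565.
Intercept c from P: 694.5 + 254.16 − 131.98 = 816.69.
At (577, 107): z_contact = −718.88 + 54.11 + 816.69 = 151.91 m.
Depth below ground = 398.2 − 151.91 = 246.3 m.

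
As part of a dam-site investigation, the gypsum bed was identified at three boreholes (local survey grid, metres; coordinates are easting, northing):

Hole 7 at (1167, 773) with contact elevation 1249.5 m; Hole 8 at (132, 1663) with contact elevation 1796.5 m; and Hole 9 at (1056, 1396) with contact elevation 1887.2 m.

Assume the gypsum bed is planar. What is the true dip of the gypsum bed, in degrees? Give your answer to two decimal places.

49.57°

Two edge vectors: Hole 7→Hole 8 = (-1035, 890, 547), Hole 7→Hole 9 = (-111, 623, 637.7).
Normal n = (Hole 7→Hole 8) × (Hole 7→Hole 9) = (226772, 599302.5, -546015).
So ∂z/∂easting = −n_x/n_z = 0.41532 and ∂z/∂northing = −n_y/n_z = 1.09759.
Gradient magnitude |∇z| = √(a² + b²) = √(0.17249 + 1.20471) = 1.17354.
True dip = arctan(1.17354) = 49.57°, dipping toward SSW (azimuth ≈ 201°).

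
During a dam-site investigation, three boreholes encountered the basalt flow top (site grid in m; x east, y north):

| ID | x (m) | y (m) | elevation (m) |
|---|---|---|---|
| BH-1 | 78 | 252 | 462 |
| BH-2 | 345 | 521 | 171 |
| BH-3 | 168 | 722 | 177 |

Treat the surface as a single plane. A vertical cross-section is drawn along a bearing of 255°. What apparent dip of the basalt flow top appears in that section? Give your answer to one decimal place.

Two edge vectors: BH-1→BH-2 = (267, 269, -291), BH-1→BH-3 = (90, 470, -285).
Normal n = (BH-1→BH-2) × (BH-1→BH-3) = (60105, 49905, 101280).
So ∂z/∂x = −n_x/n_z = −0.59345 and ∂z/∂y = −n_y/n_z = −0.49274.
Unit vector along 255° is (sin 255°, cos 255°) = (-0.9659, -0.2588).
Slope in that direction = a·(-0.9659) + b·(-0.2588) = 0.70076.
Apparent dip = arctan|0.70076| = 35.0° (true dip is 37.6°, so apparent ≤ true as expected).

35.0°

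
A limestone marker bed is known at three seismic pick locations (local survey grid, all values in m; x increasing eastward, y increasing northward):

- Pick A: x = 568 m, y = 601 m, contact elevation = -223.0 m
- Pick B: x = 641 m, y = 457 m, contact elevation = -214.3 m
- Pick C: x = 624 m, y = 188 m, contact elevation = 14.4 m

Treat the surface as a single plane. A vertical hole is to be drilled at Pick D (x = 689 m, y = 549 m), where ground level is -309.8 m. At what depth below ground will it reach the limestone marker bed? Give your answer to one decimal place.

41.2 m

Two edge vectors: Pick A→Pick B = (73, -144, 8.7), Pick A→Pick C = (56, -413, 237.4).
Normal n = (Pick A→Pick B) × (Pick A→Pick C) = (-30592.5, -16843, -22085).
So ∂z/∂x = −n_x/n_z = −1.38522 and ∂z/∂y = −n_y/n_z = −0.76264.
Intercept c from Pick A: -223 + 786.80 + 458.35 = 1022.15.
At (689, 549): z_contact = −954.41 − 418.69 + 1022.15 = -350.95 m.
Depth below ground = -309.8 − (-350.95) = 41.2 m.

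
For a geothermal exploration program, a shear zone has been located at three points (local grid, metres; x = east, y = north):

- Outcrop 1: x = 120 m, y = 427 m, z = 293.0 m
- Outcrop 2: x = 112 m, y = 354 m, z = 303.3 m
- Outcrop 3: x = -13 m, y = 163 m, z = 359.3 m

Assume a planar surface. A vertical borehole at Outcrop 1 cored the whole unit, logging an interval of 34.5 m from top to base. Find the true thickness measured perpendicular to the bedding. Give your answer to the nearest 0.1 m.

Two edge vectors: Outcrop 1→Outcrop 2 = (-8, -73, 10.3), Outcrop 1→Outcrop 3 = (-133, -264, 66.3).
Normal n = (Outcrop 1→Outcrop 2) × (Outcrop 1→Outcrop 3) = (-2120.7, -839.5, -7597).
So ∂z/∂x = −n_x/n_z = −0.27915 and ∂z/∂y = −n_y/n_z = −0.11050.
|∇z| = √(a²+b²) = 0.30023, so dip δ = arctan(0.30023) = 16.71°.
True thickness = vertical thickness × cos δ = 34.5 × cos 16.71° = 33.0 m.

33.0 m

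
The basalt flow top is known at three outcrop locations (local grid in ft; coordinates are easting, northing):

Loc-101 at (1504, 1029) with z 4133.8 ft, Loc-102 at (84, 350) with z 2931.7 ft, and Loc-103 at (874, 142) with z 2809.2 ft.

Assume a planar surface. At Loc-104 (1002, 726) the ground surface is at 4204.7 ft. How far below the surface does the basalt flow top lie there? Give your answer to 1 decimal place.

Two edge vectors: Loc-101→Loc-102 = (-1420, -679, -1202.1), Loc-101→Loc-103 = (-630, -887, -1324.6).
Normal n = (Loc-101→Loc-102) × (Loc-101→Loc-103) = (-166859.3, -1123609, 831770).
So ∂z/∂easting = −n_x/n_z = 0.200607 and ∂z/∂northing = −n_y/n_z = 1.350865.
Intercept c from Loc-101: 4133.8 − 301.71 − 1390.04 = 2442.05.
At (1002, 726): z_contact = 201.01 + 980.73 + 2442.05 = 3623.78 ft.
Depth below ground = 4204.7 − 3623.78 = 580.9 ft.

580.9 ft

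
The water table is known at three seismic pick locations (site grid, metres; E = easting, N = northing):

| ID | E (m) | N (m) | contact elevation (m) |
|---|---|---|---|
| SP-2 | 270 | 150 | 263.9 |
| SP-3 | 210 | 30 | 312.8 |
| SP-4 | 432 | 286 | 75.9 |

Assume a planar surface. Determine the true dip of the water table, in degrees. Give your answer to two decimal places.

55.25°

Let the plane be z = a·E + b·N + c.
SP-3−SP-2: −60a − 120b = 48.9;  SP-4−SP-2: 162a + 136b = −188.
Solving gives a = −1.41043, b = 0.29771.
Gradient magnitude |∇z| = √(a² + b²) = √(1.98930 + 0.08863) = 1.44150.
True dip = arctan(1.44150) = 55.25°, dipping toward ESE (azimuth ≈ 102°).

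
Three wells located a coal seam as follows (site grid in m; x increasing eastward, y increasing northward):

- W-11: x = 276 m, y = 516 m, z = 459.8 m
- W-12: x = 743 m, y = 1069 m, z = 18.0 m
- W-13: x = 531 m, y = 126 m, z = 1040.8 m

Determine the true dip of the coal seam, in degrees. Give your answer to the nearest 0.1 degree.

51.9°

Two edge vectors: W-11→W-12 = (467, 553, -441.8), W-11→W-13 = (255, -390, 581).
Normal n = (W-11→W-12) × (W-11→W-13) = (148991, -383986, -323145).
So ∂z/∂x = −n_x/n_z = 0.46107 and ∂z/∂y = −n_y/n_z = −1.18828.
Gradient magnitude |∇z| = √(a² + b²) = √(0.21258 + 1.41200) = 1.27459.
True dip = arctan(1.27459) = 51.9°, dipping toward NNW (azimuth ≈ 339°).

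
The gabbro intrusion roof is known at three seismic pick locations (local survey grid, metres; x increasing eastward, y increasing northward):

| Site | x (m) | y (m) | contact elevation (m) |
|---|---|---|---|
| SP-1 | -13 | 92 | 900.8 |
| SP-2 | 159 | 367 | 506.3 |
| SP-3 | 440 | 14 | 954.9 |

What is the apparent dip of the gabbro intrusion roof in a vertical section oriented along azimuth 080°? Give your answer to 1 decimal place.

19.3°

Let the plane be z = a·x + b·y + c.
SP-2−SP-1: 172a + 275b = −394.5;  SP-3−SP-1: 453a − 78b = 54.1.
Solving gives a = −0.11518, b = −1.36251.
Unit vector along 080° is (sin 80°, cos 80°) = (0.9848, 0.1736).
Slope in that direction = a·(0.9848) + b·(0.1736) = −0.35002.
Apparent dip = arctan|0.35002| = 19.3° (true dip is 53.8°, so apparent ≤ true as expected).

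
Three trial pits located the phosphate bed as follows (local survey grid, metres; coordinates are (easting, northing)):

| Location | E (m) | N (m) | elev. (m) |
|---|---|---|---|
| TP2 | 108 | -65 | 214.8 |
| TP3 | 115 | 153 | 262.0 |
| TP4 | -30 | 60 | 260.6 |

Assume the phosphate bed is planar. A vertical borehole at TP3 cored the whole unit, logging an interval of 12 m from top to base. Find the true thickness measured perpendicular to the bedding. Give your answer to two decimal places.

11.62 m

Let the plane be z = a·E + b·N + c.
TP3−TP2: 7a + 218b = 47.2;  TP4−TP2: −138a + 125b = 45.8.
Solving gives a = −0.13193, b = 0.22075.
|∇z| = √(a²+b²) = 0.25717, so dip δ = arctan(0.25717) = 14.42°.
True thickness = vertical thickness × cos δ = 12 × cos 14.42° = 11.62 m.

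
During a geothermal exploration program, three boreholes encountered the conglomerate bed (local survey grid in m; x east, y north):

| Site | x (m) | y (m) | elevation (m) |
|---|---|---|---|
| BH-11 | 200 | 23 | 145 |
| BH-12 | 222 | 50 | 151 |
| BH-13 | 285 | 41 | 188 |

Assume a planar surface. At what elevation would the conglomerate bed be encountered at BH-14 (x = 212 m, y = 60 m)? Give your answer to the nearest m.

143 m

Let the plane be z = a·x + b·y + c.
BH-12−BH-11: 22a + 27b = 6;  BH-13−BH-11: 85a + 18b = 43.
Solving gives a = 0.55450, b = −0.22959.
Then c = 145 − a·200 − b·23 = 39.38.
At (212, 60): z = 117.6 − 13.8 + 39.38 = 143.2 m.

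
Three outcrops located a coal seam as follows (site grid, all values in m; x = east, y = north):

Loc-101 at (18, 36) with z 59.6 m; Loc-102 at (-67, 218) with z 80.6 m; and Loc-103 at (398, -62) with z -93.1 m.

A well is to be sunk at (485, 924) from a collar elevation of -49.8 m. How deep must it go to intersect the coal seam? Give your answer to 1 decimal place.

161.1 m

Two edge vectors: Loc-101→Loc-102 = (-85, 182, 21), Loc-101→Loc-103 = (380, -98, -152.7).
Normal n = (Loc-101→Loc-102) × (Loc-101→Loc-103) = (-25733.4, -4999.5, -60830).
So ∂z/∂x = −n_x/n_z = −0.42304 and ∂z/∂y = −n_y/n_z = −0.08219.
Intercept c from Loc-101: 59.6 + 7.61 + 2.96 = 70.17.
At (485, 924): z_contact = −205.17 − 75.94 + 70.17 = -210.94 m.
Depth below ground = -49.8 − (-210.94) = 161.1 m.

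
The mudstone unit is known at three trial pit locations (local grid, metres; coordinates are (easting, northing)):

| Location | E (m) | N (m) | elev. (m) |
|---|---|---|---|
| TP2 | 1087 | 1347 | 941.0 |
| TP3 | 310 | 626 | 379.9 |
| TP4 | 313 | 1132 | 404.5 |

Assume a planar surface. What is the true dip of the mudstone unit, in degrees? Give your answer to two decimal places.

Two edge vectors: TP2→TP3 = (-777, -721, -561.1), TP2→TP4 = (-774, -215, -536.5).
Normal n = (TP2→TP3) × (TP2→TP4) = (266180, 17430.9, -390999).
So ∂z/∂E = −n_x/n_z = 0.68077 and ∂z/∂N = −n_y/n_z = 0.04458.
Gradient magnitude |∇z| = √(a² + b²) = √(0.46345 + 0.00199) = 0.68223.
True dip = arctan(0.68223) = 34.30°, dipping toward W (azimuth ≈ 266°).

34.30°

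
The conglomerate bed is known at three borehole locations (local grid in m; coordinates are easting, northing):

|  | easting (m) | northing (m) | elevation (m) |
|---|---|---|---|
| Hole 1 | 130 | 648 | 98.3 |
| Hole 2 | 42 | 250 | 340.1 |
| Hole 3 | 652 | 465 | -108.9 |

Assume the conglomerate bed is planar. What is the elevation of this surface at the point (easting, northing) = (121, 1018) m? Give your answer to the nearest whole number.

-75 m

Let the plane be z = a·easting + b·northing + c.
Hole 2−Hole 1: −88a − 398b = 241.8;  Hole 3−Hole 1: 522a − 183b = −207.2.
Solving gives a = −0.56605, b = −0.48238.
Then c = 98.3 − a·130 − b·648 = 484.47.
At (121, 1018): z = −68.5 − 491.1 + 484.47 = -75.1 m.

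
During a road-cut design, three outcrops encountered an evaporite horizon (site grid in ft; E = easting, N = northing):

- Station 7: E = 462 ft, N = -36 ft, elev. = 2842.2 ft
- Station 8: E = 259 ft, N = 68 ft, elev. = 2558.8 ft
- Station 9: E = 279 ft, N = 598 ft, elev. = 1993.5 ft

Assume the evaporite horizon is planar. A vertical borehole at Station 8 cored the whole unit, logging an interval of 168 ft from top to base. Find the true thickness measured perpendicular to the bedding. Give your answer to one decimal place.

Two edge vectors: Station 7→Station 8 = (-203, 104, -283.4), Station 7→Station 9 = (-183, 634, -848.7).
Normal n = (Station 7→Station 8) × (Station 7→Station 9) = (91410.8, -120423.9, -109670).
So ∂z/∂E = −n_x/n_z = 0.83351 and ∂z/∂N = −n_y/n_z = −1.09806.
|∇z| = √(a²+b²) = 1.37857, so dip δ = arctan(1.37857) = 54.04°.
True thickness = vertical thickness × cos δ = 168 × cos 54.04° = 98.6 ft.

98.6 ft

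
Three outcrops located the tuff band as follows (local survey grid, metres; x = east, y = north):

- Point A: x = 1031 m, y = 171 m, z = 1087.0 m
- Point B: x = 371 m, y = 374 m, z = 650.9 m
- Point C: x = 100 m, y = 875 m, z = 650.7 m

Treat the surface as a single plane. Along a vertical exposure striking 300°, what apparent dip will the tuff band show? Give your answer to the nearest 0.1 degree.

Two edge vectors: Point A→Point B = (-660, 203, -436.1), Point A→Point C = (-931, 704, -436.3).
Normal n = (Point A→Point B) × (Point A→Point C) = (218445.5, 118051.1, -275647).
So ∂z/∂x = −n_x/n_z = 0.79248 and ∂z/∂y = −n_y/n_z = 0.42827.
Unit vector along 300° is (sin 300°, cos 300°) = (-0.8660, 0.5000).
Slope in that direction = a·(-0.8660) + b·(0.5000) = −0.47218.
Apparent dip = arctan|0.47218| = 25.3° (true dip is 42.0°, so apparent ≤ true as expected).

25.3°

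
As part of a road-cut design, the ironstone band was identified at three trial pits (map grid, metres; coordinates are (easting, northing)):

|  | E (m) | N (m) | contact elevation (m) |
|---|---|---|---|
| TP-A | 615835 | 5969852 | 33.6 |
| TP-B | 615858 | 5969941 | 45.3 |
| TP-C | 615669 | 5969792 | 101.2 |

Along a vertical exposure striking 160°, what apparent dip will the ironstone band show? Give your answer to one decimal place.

22.6°

Two edge vectors: TP-A→TP-B = (23, 89, 11.7), TP-A→TP-C = (-166, -60, 67.6).
Normal n = (TP-A→TP-B) × (TP-A→TP-C) = (6718.4, -3497, 13394).
So ∂z/∂E = −n_x/n_z = −0.50160 and ∂z/∂N = −n_y/n_z = 0.26109.
Unit vector along 160° is (sin 160°, cos 160°) = (0.3420, -0.9397).
Slope in that direction = a·(0.3420) + b·(-0.9397) = −0.41690.
Apparent dip = arctan|0.41690| = 22.6° (true dip is 29.5°, so apparent ≤ true as expected).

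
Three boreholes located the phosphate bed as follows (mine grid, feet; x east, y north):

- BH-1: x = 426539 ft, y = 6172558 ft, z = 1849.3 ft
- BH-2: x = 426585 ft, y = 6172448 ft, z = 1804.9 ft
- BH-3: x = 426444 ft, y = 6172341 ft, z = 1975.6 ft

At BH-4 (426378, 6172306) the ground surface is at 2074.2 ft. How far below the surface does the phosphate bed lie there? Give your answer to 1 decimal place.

Let the plane be z = a·x + b·y + c.
BH-2−BH-1: 46a − 110b = −44.4;  BH-3−BH-1: −95a − 217b = 126.3.
Solving gives a = −1.151517228, b = −0.077907204.
Then c = 1849.3 − a·426539 − b·6172558 = 973903.04.
At (426378, 6172306): z_contact = −490981.61 − 480867.11 + 973903.04 = 2054.33 ft.
Depth below ground = 2074.2 − 2054.33 = 19.9 ft.

19.9 ft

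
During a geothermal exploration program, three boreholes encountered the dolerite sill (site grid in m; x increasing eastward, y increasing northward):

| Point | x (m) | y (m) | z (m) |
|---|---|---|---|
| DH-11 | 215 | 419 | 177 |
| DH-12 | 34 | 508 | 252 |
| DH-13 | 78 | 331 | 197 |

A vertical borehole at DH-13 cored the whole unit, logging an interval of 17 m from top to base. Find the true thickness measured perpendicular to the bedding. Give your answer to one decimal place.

15.9 m

Let the plane be z = a·x + b·y + c.
DH-12−DH-11: −181a + 89b = 75;  DH-13−DH-11: −137a − 88b = 20.
Solving gives a = −0.29800, b = 0.23666.
|∇z| = √(a²+b²) = 0.38054, so dip δ = arctan(0.38054) = 20.83°.
True thickness = vertical thickness × cos δ = 17 × cos 20.83° = 15.9 m.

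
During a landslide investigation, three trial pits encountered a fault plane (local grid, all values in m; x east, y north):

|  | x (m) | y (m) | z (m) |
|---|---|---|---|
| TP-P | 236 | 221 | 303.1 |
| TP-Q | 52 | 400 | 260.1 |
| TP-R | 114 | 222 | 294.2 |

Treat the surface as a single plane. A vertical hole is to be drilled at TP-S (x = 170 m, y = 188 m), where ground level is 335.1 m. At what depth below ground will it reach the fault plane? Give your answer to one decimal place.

31.2 m

Two edge vectors: TP-P→TP-Q = (-184, 179, -43), TP-P→TP-R = (-122, 1, -8.9).
Normal n = (TP-P→TP-Q) × (TP-P→TP-R) = (-1550.1, 3608.4, 21654).
So ∂z/∂x = −n_x/n_z = 0.07158 and ∂z/∂y = −n_y/n_z = −0.16664.
Intercept c from TP-P: 303.1 − 16.89 + 36.83 = 323.03.
At (170, 188): z_contact = 12.17 − 31.33 + 323.03 = 303.87 m.
Depth below ground = 335.1 − 303.87 = 31.2 m.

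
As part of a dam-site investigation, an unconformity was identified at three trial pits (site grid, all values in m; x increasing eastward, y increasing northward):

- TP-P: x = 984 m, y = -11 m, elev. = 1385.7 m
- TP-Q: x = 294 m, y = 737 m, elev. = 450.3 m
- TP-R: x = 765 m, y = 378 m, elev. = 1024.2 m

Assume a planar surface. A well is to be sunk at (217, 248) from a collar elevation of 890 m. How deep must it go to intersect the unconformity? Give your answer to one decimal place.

300.1 m

Let the plane be z = a·x + b·y + c.
TP-Q−TP-P: −690a + 748b = −935.4;  TP-R−TP-P: −219a + 389b = −361.5.
Solving gives a = 0.89360, b = −0.42623.
Then c = 1385.7 − a·984 − b·-11 = 501.71.
At (217, 248): z_contact = 193.91 − 105.70 + 501.71 = 589.92 m.
Depth below ground = 890 − 589.92 = 300.1 m.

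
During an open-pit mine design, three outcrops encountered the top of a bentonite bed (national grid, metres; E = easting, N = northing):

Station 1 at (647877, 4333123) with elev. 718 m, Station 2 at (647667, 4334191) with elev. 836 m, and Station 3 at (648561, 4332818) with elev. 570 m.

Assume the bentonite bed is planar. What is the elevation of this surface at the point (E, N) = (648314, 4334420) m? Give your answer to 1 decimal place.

734.5 m

Let the plane be z = a·E + b·N + c.
Station 2−Station 1: −210a + 1068b = 118;  Station 3−Station 1: 684a − 305b = −148.
Solving gives a = −0.183167232, b = 0.074470863.
Then c = 718 − a·647877 − b·4333123 = −203303.57.
At (648314, 4334420): z = −118749.9 + 322788.0 − 203303.57 = 734.5 m.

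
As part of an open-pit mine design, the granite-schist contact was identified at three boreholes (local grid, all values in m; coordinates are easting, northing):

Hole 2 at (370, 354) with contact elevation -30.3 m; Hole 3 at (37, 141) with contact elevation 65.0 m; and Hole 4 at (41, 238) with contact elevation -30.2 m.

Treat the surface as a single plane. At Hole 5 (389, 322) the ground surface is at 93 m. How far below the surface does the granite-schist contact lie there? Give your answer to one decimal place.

84.8 m

Let the plane be z = a·easting + b·northing + c.
Hole 3−Hole 2: −333a − 213b = 95.3;  Hole 4−Hole 2: −329a − 116b = 0.1.
Solving gives a = 0.35084, b = −0.99591.
Then c = -30.3 − a·370 − b·354 = 192.44.
At (389, 322): z_contact = 136.48 − 320.68 + 192.44 = 8.24 m.
Depth below ground = 93 − 8.24 = 84.8 m.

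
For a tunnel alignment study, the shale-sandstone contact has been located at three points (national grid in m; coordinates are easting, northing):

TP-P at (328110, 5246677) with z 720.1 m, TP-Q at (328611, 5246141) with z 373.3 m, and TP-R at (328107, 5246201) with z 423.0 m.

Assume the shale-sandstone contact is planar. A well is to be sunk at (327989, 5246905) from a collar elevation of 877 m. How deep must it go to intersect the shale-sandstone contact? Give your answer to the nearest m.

12 m

Two edge vectors: TP-P→TP-Q = (501, -536, -346.8), TP-P→TP-R = (-3, -476, -297.1).
Normal n = (TP-P→TP-Q) × (TP-P→TP-R) = (-5831.2, 149887.5, -240084).
So ∂z/∂easting = −n_x/n_z = −0.02428817 and ∂z/∂northing = −n_y/n_z = 0.62431274.
Intercept c from TP-P: 720.1 + 7969.19 − 3275567.30 = −3266878.01.
At (327989, 5246905): z_contact = −7966.3 + 3275709.6 − 3266878.01 = 865.4 m.
Depth below ground = 877 − 865.4 = 12 m.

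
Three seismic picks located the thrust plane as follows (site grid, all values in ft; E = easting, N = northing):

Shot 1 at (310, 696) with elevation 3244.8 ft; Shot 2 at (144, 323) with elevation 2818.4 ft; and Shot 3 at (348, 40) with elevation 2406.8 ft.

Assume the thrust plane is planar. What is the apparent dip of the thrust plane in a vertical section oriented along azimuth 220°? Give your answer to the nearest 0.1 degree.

Two edge vectors: Shot 1→Shot 2 = (-166, -373, -426.4), Shot 1→Shot 3 = (38, -656, -838).
Normal n = (Shot 1→Shot 2) × (Shot 1→Shot 3) = (32855.6, -155311.2, 123070).
So ∂z/∂E = −n_x/n_z = −0.26697 and ∂z/∂N = −n_y/n_z = 1.26197.
Unit vector along 220° is (sin 220°, cos 220°) = (-0.6428, -0.7660).
Slope in that direction = a·(-0.6428) + b·(-0.7660) = −0.79513.
Apparent dip = arctan|0.79513| = 38.5° (true dip is 52.2°, so apparent ≤ true as expected).

38.5°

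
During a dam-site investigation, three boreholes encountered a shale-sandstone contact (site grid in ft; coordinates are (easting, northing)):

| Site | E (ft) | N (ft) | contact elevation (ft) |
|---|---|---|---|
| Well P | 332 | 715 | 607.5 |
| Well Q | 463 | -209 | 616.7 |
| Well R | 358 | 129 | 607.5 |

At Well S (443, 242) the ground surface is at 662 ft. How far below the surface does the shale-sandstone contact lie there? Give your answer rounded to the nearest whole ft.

Let the plane be z = a·E + b·N + c.
Well Q−Well P: 131a − 924b = 9.2;  Well R−Well P: 26a − 586b = 0.
Solving gives a = 0.10222, b = 0.00454.
Then c = 607.5 − a·332 − b·715 = 570.32.
At (443, 242): z_contact = 45.3 + 1.1 + 570.32 = 616.7 ft.
Depth below ground = 662 − 616.7 = 45 ft.

45 ft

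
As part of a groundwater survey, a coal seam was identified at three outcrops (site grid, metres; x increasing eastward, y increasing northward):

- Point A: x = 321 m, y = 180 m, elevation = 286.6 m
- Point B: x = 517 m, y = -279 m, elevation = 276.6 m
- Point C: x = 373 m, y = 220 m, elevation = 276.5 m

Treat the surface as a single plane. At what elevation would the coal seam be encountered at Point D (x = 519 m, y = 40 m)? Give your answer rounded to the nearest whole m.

Let the plane be z = a·x + b·y + c.
Point B−Point A: 196a − 459b = −10;  Point C−Point A: 52a + 40b = −10.1.
Solving gives a = −0.15882, b = −0.04603.
Then c = 286.6 − a·321 − b·180 = 345.87.
At (519, 40): z = −82.4 − 1.8 + 345.87 = 261.6 m.

262 m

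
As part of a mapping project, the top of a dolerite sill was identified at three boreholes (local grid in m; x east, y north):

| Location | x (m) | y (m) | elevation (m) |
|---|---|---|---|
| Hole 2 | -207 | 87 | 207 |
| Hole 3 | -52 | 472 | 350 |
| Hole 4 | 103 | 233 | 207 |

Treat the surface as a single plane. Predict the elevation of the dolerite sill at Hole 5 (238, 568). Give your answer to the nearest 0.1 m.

Two edge vectors: Hole 2→Hole 3 = (155, 385, 143), Hole 2→Hole 4 = (310, 146, 0).
Normal n = (Hole 2→Hole 3) × (Hole 2→Hole 4) = (-20878, 44330, -96720).
So ∂z/∂x = −n_x/n_z = −0.21586 and ∂z/∂y = −n_y/n_z = 0.45833.
Intercept c from Hole 2: 207 − 44.68 − 39.88 = 122.44.
At (238, 568): z = −51.4 + 260.3 + 122.44 = 331.4 m.

331.4 m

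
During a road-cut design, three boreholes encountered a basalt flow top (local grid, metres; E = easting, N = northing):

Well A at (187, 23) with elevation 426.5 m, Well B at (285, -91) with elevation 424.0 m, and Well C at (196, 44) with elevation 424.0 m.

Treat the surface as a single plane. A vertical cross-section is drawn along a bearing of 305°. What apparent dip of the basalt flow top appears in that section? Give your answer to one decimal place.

Two edge vectors: Well A→Well B = (98, -114, -2.5), Well A→Well C = (9, 21, -2.5).
Normal n = (Well A→Well B) × (Well A→Well C) = (337.5, 222.5, 3084).
So ∂z/∂E = −n_x/n_z = −0.10944 and ∂z/∂N = −n_y/n_z = −0.07215.
Unit vector along 305° is (sin 305°, cos 305°) = (-0.8192, 0.5736).
Slope in that direction = a·(-0.8192) + b·(0.5736) = 0.04826.
Apparent dip = arctan|0.04826| = 2.8° (true dip is 7.5°, so apparent ≤ true as expected).

2.8°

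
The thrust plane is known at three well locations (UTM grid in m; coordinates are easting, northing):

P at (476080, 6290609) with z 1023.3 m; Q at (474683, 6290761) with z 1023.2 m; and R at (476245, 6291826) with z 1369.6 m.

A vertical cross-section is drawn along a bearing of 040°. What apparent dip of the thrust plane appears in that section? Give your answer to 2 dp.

Two edge vectors: P→Q = (-1397, 152, -0.1), P→R = (165, 1217, 346.3).
Normal n = (P→Q) × (P→R) = (52759.3, 483764.6, -1725229).
So ∂z/∂easting = −n_x/n_z = 0.03058 and ∂z/∂northing = −n_y/n_z = 0.28041.
Unit vector along 040° is (sin 40°, cos 40°) = (0.6428, 0.7660).
Slope in that direction = a·(0.6428) + b·(0.7660) = 0.23446.
Apparent dip = arctan|0.23446| = 13.20° (true dip is 15.8°, so apparent ≤ true as expected).

13.20°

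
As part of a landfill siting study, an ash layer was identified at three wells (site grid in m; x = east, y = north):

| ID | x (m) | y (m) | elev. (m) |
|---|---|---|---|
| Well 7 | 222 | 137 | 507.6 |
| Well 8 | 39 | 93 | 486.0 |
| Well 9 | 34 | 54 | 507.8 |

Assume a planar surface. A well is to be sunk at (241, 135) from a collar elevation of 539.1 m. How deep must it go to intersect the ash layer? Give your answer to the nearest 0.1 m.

Let the plane be z = a·x + b·y + c.
Well 8−Well 7: −183a − 44b = −21.6;  Well 9−Well 7: −188a − 83b = 0.2.
Solving gives a = 0.26046, b = −0.59237.
Then c = 507.6 − a·222 − b·137 = 530.93.
At (241, 135): z_contact = 62.77 − 79.97 + 530.93 = 513.73 m.
Depth below ground = 539.1 − 513.73 = 25.4 m.

25.4 m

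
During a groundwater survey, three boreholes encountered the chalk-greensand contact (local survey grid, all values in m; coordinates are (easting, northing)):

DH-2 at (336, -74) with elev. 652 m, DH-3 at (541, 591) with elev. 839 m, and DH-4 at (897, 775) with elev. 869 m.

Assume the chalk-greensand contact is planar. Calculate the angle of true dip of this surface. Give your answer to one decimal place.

17.3°

Two edge vectors: DH-2→DH-3 = (205, 665, 187), DH-2→DH-4 = (561, 849, 217).
Normal n = (DH-2→DH-3) × (DH-2→DH-4) = (-14458, 60422, -199020).
So ∂z/∂E = −n_x/n_z = −0.07265 and ∂z/∂N = −n_y/n_z = 0.30360.
Gradient magnitude |∇z| = √(a² + b²) = √(0.00528 + 0.09217) = 0.31217.
True dip = arctan(0.31217) = 17.3°, dipping toward SSE (azimuth ≈ 167°).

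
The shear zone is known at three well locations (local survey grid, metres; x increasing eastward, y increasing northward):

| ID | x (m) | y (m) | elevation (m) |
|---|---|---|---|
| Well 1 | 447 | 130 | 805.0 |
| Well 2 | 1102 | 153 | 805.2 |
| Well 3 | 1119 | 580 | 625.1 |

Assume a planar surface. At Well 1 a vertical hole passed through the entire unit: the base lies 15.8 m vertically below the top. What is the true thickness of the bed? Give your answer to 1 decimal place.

14.6 m

Two edge vectors: Well 1→Well 2 = (655, 23, 0.2), Well 1→Well 3 = (672, 450, -179.9).
Normal n = (Well 1→Well 2) × (Well 1→Well 3) = (-4227.7, 117968.9, 279294).
So ∂z/∂x = −n_x/n_z = 0.01514 and ∂z/∂y = −n_y/n_z = −0.42238.
|∇z| = √(a²+b²) = 0.42265, so dip δ = arctan(0.42265) = 22.91°.
True thickness = vertical thickness × cos δ = 15.8 × cos 22.91° = 14.6 m.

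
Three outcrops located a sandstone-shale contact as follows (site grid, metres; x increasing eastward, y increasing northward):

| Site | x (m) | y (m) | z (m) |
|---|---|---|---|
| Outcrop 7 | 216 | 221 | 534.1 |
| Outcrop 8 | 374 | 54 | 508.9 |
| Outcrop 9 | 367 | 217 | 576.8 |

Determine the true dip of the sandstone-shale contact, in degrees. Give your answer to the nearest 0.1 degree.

27.5°

Let the plane be z = a·x + b·y + c.
Outcrop 8−Outcrop 7: 158a − 167b = −25.2;  Outcrop 9−Outcrop 7: 151a − 4b = 42.7.
Solving gives a = 0.29415, b = 0.42920.
Gradient magnitude |∇z| = √(a² + b²) = √(0.08652 + 0.18421) = 0.52032.
True dip = arctan(0.52032) = 27.5°, dipping toward SW (azimuth ≈ 214°).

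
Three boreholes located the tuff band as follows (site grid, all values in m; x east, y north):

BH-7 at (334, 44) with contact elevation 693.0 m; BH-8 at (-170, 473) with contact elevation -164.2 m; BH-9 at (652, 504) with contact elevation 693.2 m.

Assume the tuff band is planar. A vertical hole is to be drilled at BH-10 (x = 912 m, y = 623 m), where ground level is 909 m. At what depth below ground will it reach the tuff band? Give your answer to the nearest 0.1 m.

Two edge vectors: BH-7→BH-8 = (-504, 429, -857.2), BH-7→BH-9 = (318, 460, 0.2).
Normal n = (BH-7→BH-8) × (BH-7→BH-9) = (394397.8, -272488.8, -368262).
So ∂z/∂x = −n_x/n_z = 1.07097 and ∂z/∂y = −n_y/n_z = −0.73993.
Intercept c from BH-7: 693 − 357.70 + 32.56 = 367.85.
At (912, 623): z_contact = 976.73 − 460.98 + 367.85 = 883.60 m.
Depth below ground = 909 − 883.60 = 25.4 m.

25.4 m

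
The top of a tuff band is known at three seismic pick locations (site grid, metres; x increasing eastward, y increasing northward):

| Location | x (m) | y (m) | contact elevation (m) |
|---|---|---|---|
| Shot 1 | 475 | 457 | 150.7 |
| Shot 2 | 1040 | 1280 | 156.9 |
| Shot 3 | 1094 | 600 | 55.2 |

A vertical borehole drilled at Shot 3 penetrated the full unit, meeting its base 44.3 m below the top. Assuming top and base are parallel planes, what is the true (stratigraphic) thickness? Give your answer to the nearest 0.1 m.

Two edge vectors: Shot 1→Shot 2 = (565, 823, 6.2), Shot 1→Shot 3 = (619, 143, -95.5).
Normal n = (Shot 1→Shot 2) × (Shot 1→Shot 3) = (-79483.1, 57795.3, -428642).
So ∂z/∂x = −n_x/n_z = −0.18543 and ∂z/∂y = −n_y/n_z = 0.13483.
|∇z| = √(a²+b²) = 0.22927, so dip δ = arctan(0.22927) = 12.91°.
True thickness = vertical thickness × cos δ = 44.3 × cos 12.91° = 43.2 m.

43.2 m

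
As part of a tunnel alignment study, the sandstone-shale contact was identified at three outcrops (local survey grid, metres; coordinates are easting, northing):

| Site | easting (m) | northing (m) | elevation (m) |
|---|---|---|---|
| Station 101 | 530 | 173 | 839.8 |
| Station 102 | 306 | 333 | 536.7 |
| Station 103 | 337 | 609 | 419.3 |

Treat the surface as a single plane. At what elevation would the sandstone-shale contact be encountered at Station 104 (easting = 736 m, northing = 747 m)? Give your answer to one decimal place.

733.1 m

Let the plane be z = a·easting + b·northing + c.
Station 102−Station 101: −224a + 160b = −303.1;  Station 103−Station 101: −193a + 436b = −420.5.
Solving gives a = 0.97136, b = −0.53446.
Then c = 839.8 − a·530 − b·173 = 417.44.
At (736, 747): z = 714.9 − 399.2 + 417.44 = 733.1 m.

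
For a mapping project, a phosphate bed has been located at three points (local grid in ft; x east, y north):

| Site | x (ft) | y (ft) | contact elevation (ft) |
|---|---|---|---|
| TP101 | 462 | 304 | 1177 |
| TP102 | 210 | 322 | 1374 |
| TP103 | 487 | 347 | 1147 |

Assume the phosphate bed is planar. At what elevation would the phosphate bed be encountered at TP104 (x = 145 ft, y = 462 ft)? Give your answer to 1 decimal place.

Let the plane be z = a·x + b·y + c.
TP102−TP101: −252a + 18b = 197;  TP103−TP101: 25a + 43b = −30.
Solving gives a = −0.79842, b = −0.23348.
Then c = 1177 − a·462 − b·304 = 1616.85.
At (145, 462): z = −115.8 − 107.9 + 1616.85 = 1393.2 ft.

1393.2 ft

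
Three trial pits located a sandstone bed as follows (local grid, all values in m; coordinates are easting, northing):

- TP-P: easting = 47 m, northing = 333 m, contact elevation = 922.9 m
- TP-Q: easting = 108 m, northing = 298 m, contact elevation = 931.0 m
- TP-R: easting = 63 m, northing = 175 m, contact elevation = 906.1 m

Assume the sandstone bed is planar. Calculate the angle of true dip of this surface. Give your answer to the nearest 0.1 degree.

13.6°

Let the plane be z = a·easting + b·northing + c.
TP-Q−TP-P: 61a − 35b = 8.1;  TP-R−TP-P: 16a − 158b = −16.8.
Solving gives a = 0.20575, b = 0.12716.
Gradient magnitude |∇z| = √(a² + b²) = √(0.04233 + 0.01617) = 0.24188.
True dip = arctan(0.24188) = 13.6°, dipping toward WSW (azimuth ≈ 238°).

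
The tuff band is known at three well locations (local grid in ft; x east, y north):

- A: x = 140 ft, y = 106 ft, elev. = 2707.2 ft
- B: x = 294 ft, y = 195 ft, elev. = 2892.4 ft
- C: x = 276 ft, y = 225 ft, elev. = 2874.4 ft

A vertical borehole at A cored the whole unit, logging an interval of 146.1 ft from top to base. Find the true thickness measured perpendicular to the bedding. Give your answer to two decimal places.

95.68 ft

Let the plane be z = a·x + b·y + c.
B−A: 154a + 89b = 185.2;  C−A: 136a + 119b = 167.2.
Solving gives a = 1.15043, b = 0.09026.
|∇z| = √(a²+b²) = 1.15397, so dip δ = arctan(1.15397) = 49.09°.
True thickness = vertical thickness × cos δ = 146.1 × cos 49.09° = 95.68 ft.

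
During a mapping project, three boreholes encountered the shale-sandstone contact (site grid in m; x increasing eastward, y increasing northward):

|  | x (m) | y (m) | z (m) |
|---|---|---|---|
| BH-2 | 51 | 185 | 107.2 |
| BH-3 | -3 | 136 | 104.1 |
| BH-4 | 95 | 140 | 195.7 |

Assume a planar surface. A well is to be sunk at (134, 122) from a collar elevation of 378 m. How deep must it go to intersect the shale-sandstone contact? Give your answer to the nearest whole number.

Two edge vectors: BH-2→BH-3 = (-54, -49, -3.1), BH-2→BH-4 = (44, -45, 88.5).
Normal n = (BH-2→BH-3) × (BH-2→BH-4) = (-4476, 4642.6, 4586).
So ∂z/∂x = −n_x/n_z = 0.97601 and ∂z/∂y = −n_y/n_z = −1.01234.
Intercept c from BH-2: 107.2 − 49.78 + 187.28 = 244.71.
At (134, 122): z_contact = 130.8 − 123.5 + 244.71 = 252.0 m.
Depth below ground = 378 − 252.0 = 126 m.

126 m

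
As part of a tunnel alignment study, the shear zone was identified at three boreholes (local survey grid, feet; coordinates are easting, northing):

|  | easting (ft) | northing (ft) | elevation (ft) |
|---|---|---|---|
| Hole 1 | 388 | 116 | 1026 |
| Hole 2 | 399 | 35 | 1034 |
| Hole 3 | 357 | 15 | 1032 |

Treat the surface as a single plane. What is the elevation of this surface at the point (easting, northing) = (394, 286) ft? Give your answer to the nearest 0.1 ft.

1011.8 ft

Let the plane be z = a·easting + b·northing + c.
Hole 2−Hole 1: 11a − 81b = 8;  Hole 3−Hole 1: −31a − 101b = 6.
Solving gives a = 0.08890, b = −0.08669.
Then c = 1026 − a·388 − b·116 = 1001.56.
At (394, 286): z = 35.0 − 24.8 + 1001.56 = 1011.8 ft.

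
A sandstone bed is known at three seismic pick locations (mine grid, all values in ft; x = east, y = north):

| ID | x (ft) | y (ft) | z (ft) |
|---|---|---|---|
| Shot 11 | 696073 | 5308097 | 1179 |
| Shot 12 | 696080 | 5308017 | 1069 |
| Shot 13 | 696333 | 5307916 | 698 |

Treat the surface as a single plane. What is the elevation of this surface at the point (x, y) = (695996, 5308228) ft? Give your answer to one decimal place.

Two edge vectors: Shot 11→Shot 12 = (7, -80, -110), Shot 11→Shot 13 = (260, -181, -481).
Normal n = (Shot 11→Shot 12) × (Shot 11→Shot 13) = (18570, -25233, 19533).
So ∂z/∂x = −n_x/n_z = −0.950698817 and ∂z/∂y = −n_y/n_z = 1.291813853.
Intercept c from Shot 11: 1179 + 661755.78 − 6857073.24 = −6194138.46.
At (695996, 5308228): z = −661682.6 + 6857242.5 − 6194138.46 = 1421.4 ft.

1421.4 ft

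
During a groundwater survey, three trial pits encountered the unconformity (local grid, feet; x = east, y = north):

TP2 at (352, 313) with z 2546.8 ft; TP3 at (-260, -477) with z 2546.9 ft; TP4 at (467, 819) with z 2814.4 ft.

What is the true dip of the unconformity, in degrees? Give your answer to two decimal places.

Let the plane be z = a·x + b·y + c.
TP3−TP2: −612a − 790b = 0.1;  TP4−TP2: 115a + 506b = 267.6.
Solving gives a = −0.96633, b = 0.74847.
Gradient magnitude |∇z| = √(a² + b²) = √(0.93380 + 0.56021) = 1.22230.
True dip = arctan(1.22230) = 50.71°, dipping toward SE (azimuth ≈ 128°).

50.71°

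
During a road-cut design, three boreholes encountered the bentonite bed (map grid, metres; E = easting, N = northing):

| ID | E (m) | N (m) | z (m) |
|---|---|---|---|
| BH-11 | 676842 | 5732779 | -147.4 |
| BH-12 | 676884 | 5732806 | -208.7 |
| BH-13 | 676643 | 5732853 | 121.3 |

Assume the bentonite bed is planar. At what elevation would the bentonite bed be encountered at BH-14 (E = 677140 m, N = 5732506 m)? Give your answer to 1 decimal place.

-532.3 m

Two edge vectors: BH-11→BH-12 = (42, 27, -61.3), BH-11→BH-13 = (-199, 74, 268.7).
Normal n = (BH-11→BH-12) × (BH-11→BH-13) = (11791.1, 913.3, 8481).
So ∂z/∂E = −n_x/n_z = −1.390295956 and ∂z/∂N = −n_y/n_z = −0.107687773.
Intercept c from BH-11: -147.4 + 941010.70 + 617350.20 = 1558213.50.
At (677140, 5732506): z = −941425.0 − 617320.8 + 1558213.50 = -532.3 m.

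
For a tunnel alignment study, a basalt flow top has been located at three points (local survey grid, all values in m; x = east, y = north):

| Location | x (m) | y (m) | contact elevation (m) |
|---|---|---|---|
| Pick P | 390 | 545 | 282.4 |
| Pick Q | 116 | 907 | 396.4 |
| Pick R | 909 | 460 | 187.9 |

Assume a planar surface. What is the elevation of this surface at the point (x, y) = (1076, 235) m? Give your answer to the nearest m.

118 m

Let the plane be z = a·x + b·y + c.
Pick Q−Pick P: −274a + 362b = 114;  Pick R−Pick P: 519a − 85b = −94.5.
Solving gives a = −0.14897, b = 0.20216.
Then c = 282.4 − a·390 − b·545 = 230.32.
At (1076, 235): z = −160.3 + 47.5 + 230.32 = 117.5 m.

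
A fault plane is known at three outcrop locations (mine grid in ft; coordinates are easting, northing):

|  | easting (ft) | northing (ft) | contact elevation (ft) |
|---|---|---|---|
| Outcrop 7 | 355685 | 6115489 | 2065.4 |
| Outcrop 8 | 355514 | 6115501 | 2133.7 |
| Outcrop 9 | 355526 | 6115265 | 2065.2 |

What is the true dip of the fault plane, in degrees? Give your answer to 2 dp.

Let the plane be z = a·easting + b·northing + c.
Outcrop 8−Outcrop 7: −171a + 12b = 68.3;  Outcrop 9−Outcrop 7: −159a − 224b = −0.2.
Solving gives a = −0.38040, b = 0.27091.
Gradient magnitude |∇z| = √(a² + b²) = √(0.14471 + 0.07339) = 0.46701.
True dip = arctan(0.46701) = 25.03°, dipping toward SE (azimuth ≈ 125°).

25.03°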